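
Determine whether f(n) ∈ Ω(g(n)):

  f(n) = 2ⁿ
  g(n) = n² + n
True

f(n) = 2ⁿ is O(2ⁿ), and g(n) = n² + n is O(n²).
Since O(2ⁿ) grows at least as fast as O(n²), f(n) = Ω(g(n)) is true.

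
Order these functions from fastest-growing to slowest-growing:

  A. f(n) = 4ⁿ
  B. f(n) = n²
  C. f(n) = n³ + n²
A > C > B

Comparing growth rates:
A = 4ⁿ is O(4ⁿ)
C = n³ + n² is O(n³)
B = n² is O(n²)

Therefore, the order from fastest to slowest is: A > C > B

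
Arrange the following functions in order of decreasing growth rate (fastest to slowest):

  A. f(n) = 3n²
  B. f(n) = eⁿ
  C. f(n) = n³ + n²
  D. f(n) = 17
B > C > A > D

Comparing growth rates:
B = eⁿ is O(eⁿ)
C = n³ + n² is O(n³)
A = 3n² is O(n²)
D = 17 is O(1)

Therefore, the order from fastest to slowest is: B > C > A > D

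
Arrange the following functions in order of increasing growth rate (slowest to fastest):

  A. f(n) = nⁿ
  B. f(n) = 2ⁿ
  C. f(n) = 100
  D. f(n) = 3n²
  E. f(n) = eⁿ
C < D < B < E < A

Comparing growth rates:
C = 100 is O(1)
D = 3n² is O(n²)
B = 2ⁿ is O(2ⁿ)
E = eⁿ is O(eⁿ)
A = nⁿ is O(nⁿ)

Therefore, the order from slowest to fastest is: C < D < B < E < A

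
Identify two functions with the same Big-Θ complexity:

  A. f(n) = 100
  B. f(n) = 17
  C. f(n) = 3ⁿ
A and B

Examining each function:
  A. 100 is O(1)
  B. 17 is O(1)
  C. 3ⁿ is O(3ⁿ)

Functions A and B both have the same complexity class.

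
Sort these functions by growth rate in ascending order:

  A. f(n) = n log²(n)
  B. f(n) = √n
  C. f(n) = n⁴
B < A < C

Comparing growth rates:
B = √n is O(√n)
A = n log²(n) is O(n log² n)
C = n⁴ is O(n⁴)

Therefore, the order from slowest to fastest is: B < A < C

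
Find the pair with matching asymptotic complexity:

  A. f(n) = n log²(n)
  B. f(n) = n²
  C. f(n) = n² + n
B and C

Examining each function:
  A. n log²(n) is O(n log² n)
  B. n² is O(n²)
  C. n² + n is O(n²)

Functions B and C both have the same complexity class.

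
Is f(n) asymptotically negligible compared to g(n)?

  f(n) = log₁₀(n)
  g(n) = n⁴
True

f(n) = log₁₀(n) is O(log n), and g(n) = n⁴ is O(n⁴).
Since O(log n) grows strictly slower than O(n⁴), f(n) = o(g(n)) is true.
This means lim(n→∞) f(n)/g(n) = 0.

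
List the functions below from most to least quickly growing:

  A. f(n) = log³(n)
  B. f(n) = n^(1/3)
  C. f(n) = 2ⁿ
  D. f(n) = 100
C > B > A > D

Comparing growth rates:
C = 2ⁿ is O(2ⁿ)
B = n^(1/3) is O(n^(1/3))
A = log³(n) is O(log³ n)
D = 100 is O(1)

Therefore, the order from fastest to slowest is: C > B > A > D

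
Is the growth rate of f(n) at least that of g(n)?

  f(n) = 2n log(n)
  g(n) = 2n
True

f(n) = 2n log(n) is O(n log n), and g(n) = 2n is O(n).
Since O(n log n) grows at least as fast as O(n), f(n) = Ω(g(n)) is true.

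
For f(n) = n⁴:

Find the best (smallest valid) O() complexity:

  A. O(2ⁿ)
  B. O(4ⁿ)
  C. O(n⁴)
C

f(n) = n⁴ is O(n⁴).
All listed options are valid Big-O bounds (upper bounds),
but O(n⁴) is the tightest (smallest valid bound).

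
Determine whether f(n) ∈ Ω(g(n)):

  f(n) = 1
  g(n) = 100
True

f(n) = 1 and g(n) = 100 are both O(1).
Big-Ω permits equal growth rates (f ≥ c·g for some c > 0), so f(n) = Ω(g(n)) is true.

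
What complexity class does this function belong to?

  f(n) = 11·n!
O(n!)

The dominant term in 11·n! is 11·n!, which is Θ(n!).
Constants are absorbed, so the tightest bound is O(n!).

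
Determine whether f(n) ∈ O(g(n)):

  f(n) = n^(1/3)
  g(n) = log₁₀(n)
False

f(n) = n^(1/3) is O(n^(1/3)), and g(n) = log₁₀(n) is O(log n).
Since O(n^(1/3)) grows faster than O(log n), f(n) = O(g(n)) is false.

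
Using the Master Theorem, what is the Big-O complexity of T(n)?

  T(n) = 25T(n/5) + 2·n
Θ(n²)

Master Theorem: a = 25, b = 5, f(n) = 2·n.
Compute the critical exponent d = log₅(25) = 2.
Compare f(n) = Θ(n) against n^d:
  k = 1 < d = 2, so f(n) = O(n^(d-ε)) — Case 1.
  The recursion cost dominates: T(n) = Θ(n^d) = Θ(n²).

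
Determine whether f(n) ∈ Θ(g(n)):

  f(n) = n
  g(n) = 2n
True

f(n) = n and g(n) = 2n are both O(n).
Since they have the same asymptotic growth rate, f(n) = Θ(g(n)) is true.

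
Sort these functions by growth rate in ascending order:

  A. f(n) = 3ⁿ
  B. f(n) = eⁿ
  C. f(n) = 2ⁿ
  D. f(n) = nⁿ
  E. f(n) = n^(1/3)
E < C < B < A < D

Comparing growth rates:
E = n^(1/3) is O(n^(1/3))
C = 2ⁿ is O(2ⁿ)
B = eⁿ is O(eⁿ)
A = 3ⁿ is O(3ⁿ)
D = nⁿ is O(nⁿ)

Therefore, the order from slowest to fastest is: E < C < B < A < D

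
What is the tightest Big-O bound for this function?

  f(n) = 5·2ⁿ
O(2ⁿ)

The dominant term in 5·2ⁿ is 5·2ⁿ, which is Θ(2ⁿ).
Constants are absorbed, so the tightest bound is O(2ⁿ).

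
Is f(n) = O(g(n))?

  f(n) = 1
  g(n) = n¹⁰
True

f(n) = 1 is O(1), and g(n) = n¹⁰ is O(n¹⁰).
Since O(1) ⊆ O(n¹⁰) (f grows no faster than g), f(n) = O(g(n)) is true.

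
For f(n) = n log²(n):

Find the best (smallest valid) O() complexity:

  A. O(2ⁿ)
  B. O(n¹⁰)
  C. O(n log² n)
C

f(n) = n log²(n) is O(n log² n).
All listed options are valid Big-O bounds (upper bounds),
but O(n log² n) is the tightest (smallest valid bound).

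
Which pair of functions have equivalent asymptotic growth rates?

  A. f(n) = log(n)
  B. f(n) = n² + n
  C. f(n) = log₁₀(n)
A and C

Examining each function:
  A. log(n) is O(log n)
  B. n² + n is O(n²)
  C. log₁₀(n) is O(log n)

Functions A and C both have the same complexity class.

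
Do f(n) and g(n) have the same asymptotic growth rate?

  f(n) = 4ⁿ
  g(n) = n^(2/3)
False

f(n) = 4ⁿ is O(4ⁿ), and g(n) = n^(2/3) is O(n^(2/3)).
Since they have different growth rates, f(n) = Θ(g(n)) is false.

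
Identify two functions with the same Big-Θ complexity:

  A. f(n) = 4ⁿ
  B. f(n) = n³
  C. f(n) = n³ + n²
B and C

Examining each function:
  A. 4ⁿ is O(4ⁿ)
  B. n³ is O(n³)
  C. n³ + n² is O(n³)

Functions B and C both have the same complexity class.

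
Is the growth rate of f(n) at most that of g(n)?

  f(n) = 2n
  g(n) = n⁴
True

f(n) = 2n is O(n), and g(n) = n⁴ is O(n⁴).
Since O(n) ⊆ O(n⁴) (f grows no faster than g), f(n) = O(g(n)) is true.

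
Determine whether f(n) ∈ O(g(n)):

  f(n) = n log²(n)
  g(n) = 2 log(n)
False

f(n) = n log²(n) is O(n log² n), and g(n) = 2 log(n) is O(log n).
Since O(n log² n) grows faster than O(log n), f(n) = O(g(n)) is false.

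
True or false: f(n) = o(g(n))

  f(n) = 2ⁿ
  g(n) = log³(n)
False

f(n) = 2ⁿ is O(2ⁿ), and g(n) = log³(n) is O(log³ n).
Since O(2ⁿ) grows faster than or equal to O(log³ n), f(n) = o(g(n)) is false.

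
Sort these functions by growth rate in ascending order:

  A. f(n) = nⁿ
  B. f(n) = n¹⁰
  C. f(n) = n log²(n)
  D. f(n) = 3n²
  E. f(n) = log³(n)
E < C < D < B < A

Comparing growth rates:
E = log³(n) is O(log³ n)
C = n log²(n) is O(n log² n)
D = 3n² is O(n²)
B = n¹⁰ is O(n¹⁰)
A = nⁿ is O(nⁿ)

Therefore, the order from slowest to fastest is: E < C < D < B < A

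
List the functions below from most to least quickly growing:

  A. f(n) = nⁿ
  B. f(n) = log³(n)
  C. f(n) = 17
A > B > C

Comparing growth rates:
A = nⁿ is O(nⁿ)
B = log³(n) is O(log³ n)
C = 17 is O(1)

Therefore, the order from fastest to slowest is: A > B > C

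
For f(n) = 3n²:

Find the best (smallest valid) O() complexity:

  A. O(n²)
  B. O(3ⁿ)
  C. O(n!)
A

f(n) = 3n² is O(n²).
All listed options are valid Big-O bounds (upper bounds),
but O(n²) is the tightest (smallest valid bound).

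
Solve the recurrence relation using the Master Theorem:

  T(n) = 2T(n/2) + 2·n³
Θ(n³)

Master Theorem: a = 2, b = 2, f(n) = 2·n³.
Compute the critical exponent d = log₂(2) = 1.
Compare f(n) = Θ(n³) against n^d:
  k = 3 > d = 1, so f(n) = Ω(n^(d+ε)) — Case 3.
  Regularity: a·(n/b)^3/n^3 = a/b^3 = 2/8 < 1 ✓.
  The top-level work dominates: T(n) = Θ(f(n)) = Θ(n³).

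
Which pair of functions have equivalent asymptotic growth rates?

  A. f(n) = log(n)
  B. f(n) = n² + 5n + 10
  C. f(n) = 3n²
B and C

Examining each function:
  A. log(n) is O(log n)
  B. n² + 5n + 10 is O(n²)
  C. 3n² is O(n²)

Functions B and C both have the same complexity class.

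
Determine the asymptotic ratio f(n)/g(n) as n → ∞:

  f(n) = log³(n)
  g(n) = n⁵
0

Since log³(n) (O(log³ n)) grows slower than n⁵ (O(n⁵)),
the ratio f(n)/g(n) → 0 as n → ∞.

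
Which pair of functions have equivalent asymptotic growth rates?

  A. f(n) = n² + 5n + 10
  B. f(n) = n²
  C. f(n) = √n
A and B

Examining each function:
  A. n² + 5n + 10 is O(n²)
  B. n² is O(n²)
  C. √n is O(√n)

Functions A and B both have the same complexity class.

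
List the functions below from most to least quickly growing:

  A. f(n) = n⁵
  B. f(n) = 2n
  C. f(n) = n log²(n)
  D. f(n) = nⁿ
D > A > C > B

Comparing growth rates:
D = nⁿ is O(nⁿ)
A = n⁵ is O(n⁵)
C = n log²(n) is O(n log² n)
B = 2n is O(n)

Therefore, the order from fastest to slowest is: D > A > C > B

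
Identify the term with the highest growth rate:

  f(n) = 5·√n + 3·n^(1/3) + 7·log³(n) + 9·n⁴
9·n⁴

Looking at each term:
  - 5·√n is O(√n)
  - 3·n^(1/3) is O(n^(1/3))
  - 7·log³(n) is O(log³ n)
  - 9·n⁴ is O(n⁴)

The term 9·n⁴ (O(n⁴)) grows fastest and dominates all others.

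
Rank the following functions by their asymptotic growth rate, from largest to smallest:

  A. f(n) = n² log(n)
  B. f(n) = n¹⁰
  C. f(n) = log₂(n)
B > A > C

Comparing growth rates:
B = n¹⁰ is O(n¹⁰)
A = n² log(n) is O(n² log n)
C = log₂(n) is O(log n)

Therefore, the order from fastest to slowest is: B > A > C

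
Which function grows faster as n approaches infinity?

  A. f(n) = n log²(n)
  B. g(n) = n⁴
B

f(n) = n log²(n) is O(n log² n), while g(n) = n⁴ is O(n⁴).
Since O(n⁴) grows faster than O(n log² n), g(n) dominates.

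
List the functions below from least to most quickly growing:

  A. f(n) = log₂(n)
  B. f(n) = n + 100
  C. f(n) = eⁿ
A < B < C

Comparing growth rates:
A = log₂(n) is O(log n)
B = n + 100 is O(n)
C = eⁿ is O(eⁿ)

Therefore, the order from slowest to fastest is: A < B < C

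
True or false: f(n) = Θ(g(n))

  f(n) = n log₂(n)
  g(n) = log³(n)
False

f(n) = n log₂(n) is O(n log n), and g(n) = log³(n) is O(log³ n).
Since they have different growth rates, f(n) = Θ(g(n)) is false.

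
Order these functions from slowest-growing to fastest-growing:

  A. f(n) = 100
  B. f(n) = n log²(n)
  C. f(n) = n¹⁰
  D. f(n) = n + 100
A < D < B < C

Comparing growth rates:
A = 100 is O(1)
D = n + 100 is O(n)
B = n log²(n) is O(n log² n)
C = n¹⁰ is O(n¹⁰)

Therefore, the order from slowest to fastest is: A < D < B < C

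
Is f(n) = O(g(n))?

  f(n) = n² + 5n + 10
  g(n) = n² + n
True

f(n) = n² + 5n + 10 and g(n) = n² + n are both O(n²).
Big-O permits equal growth rates (f ≤ c·g for some c), so f(n) = O(g(n)) is true.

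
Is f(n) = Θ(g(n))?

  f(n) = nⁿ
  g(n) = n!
False

f(n) = nⁿ is O(nⁿ), and g(n) = n! is O(n!).
Since they have different growth rates, f(n) = Θ(g(n)) is false.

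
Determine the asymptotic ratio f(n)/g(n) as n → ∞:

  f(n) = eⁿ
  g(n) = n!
0

Since eⁿ (O(eⁿ)) grows slower than n! (O(n!)),
the ratio f(n)/g(n) → 0 as n → ∞.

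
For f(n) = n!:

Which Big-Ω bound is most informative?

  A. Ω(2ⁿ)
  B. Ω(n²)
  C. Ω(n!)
C

f(n) = n! is Ω(n!).
All listed options are valid Big-Ω bounds (lower bounds),
but Ω(n!) is the tightest (largest valid bound).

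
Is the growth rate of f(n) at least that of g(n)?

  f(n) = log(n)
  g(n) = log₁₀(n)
True

f(n) = log(n) and g(n) = log₁₀(n) are both O(log n).
Big-Ω permits equal growth rates (f ≥ c·g for some c > 0), so f(n) = Ω(g(n)) is true.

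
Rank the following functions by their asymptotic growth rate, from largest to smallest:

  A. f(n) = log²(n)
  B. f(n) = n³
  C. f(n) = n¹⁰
C > B > A

Comparing growth rates:
C = n¹⁰ is O(n¹⁰)
B = n³ is O(n³)
A = log²(n) is O(log² n)

Therefore, the order from fastest to slowest is: C > B > A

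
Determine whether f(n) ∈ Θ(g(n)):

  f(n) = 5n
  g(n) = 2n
True

f(n) = 5n and g(n) = 2n are both O(n).
Since they have the same asymptotic growth rate, f(n) = Θ(g(n)) is true.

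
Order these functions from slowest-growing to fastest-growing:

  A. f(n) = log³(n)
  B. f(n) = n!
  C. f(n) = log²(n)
C < A < B

Comparing growth rates:
C = log²(n) is O(log² n)
A = log³(n) is O(log³ n)
B = n! is O(n!)

Therefore, the order from slowest to fastest is: C < A < B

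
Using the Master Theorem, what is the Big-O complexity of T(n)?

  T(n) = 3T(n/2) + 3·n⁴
Θ(n⁴)

Master Theorem: a = 3, b = 2, f(n) = 3·n⁴.
Compute the critical exponent d = log₂(3) = 1.585.
Compare f(n) = Θ(n⁴) against n^d:
  k = 4 > d = 1.585, so f(n) = Ω(n^(d+ε)) — Case 3.
  Regularity: a·(n/b)^4/n^4 = a/b^4 = 3/16 < 1 ✓.
  The top-level work dominates: T(n) = Θ(f(n)) = Θ(n⁴).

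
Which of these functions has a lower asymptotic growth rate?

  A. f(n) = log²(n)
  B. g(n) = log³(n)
A

f(n) = log²(n) is O(log² n), while g(n) = log³(n) is O(log³ n).
Since O(log² n) grows slower than O(log³ n), f(n) is dominated.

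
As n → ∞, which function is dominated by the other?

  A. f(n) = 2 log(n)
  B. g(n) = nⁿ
A

f(n) = 2 log(n) is O(log n), while g(n) = nⁿ is O(nⁿ).
Since O(log n) grows slower than O(nⁿ), f(n) is dominated.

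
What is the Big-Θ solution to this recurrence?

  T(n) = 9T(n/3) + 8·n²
Θ(n² log n)

Master Theorem: a = 9, b = 3, f(n) = 8·n².
Compute the critical exponent d = log₃(9) = 2.
Compare f(n) = Θ(n²) against n^d:
  k = 2 = d, so f(n) = Θ(n^d) — Case 2.
  Work is balanced across levels: T(n) = Θ(n^d log n) = Θ(n² log n).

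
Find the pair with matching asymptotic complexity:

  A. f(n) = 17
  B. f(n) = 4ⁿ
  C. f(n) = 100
A and C

Examining each function:
  A. 17 is O(1)
  B. 4ⁿ is O(4ⁿ)
  C. 100 is O(1)

Functions A and C both have the same complexity class.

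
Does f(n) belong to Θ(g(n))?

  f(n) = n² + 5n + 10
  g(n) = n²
True

f(n) = n² + 5n + 10 and g(n) = n² are both O(n²).
Since they have the same asymptotic growth rate, f(n) = Θ(g(n)) is true.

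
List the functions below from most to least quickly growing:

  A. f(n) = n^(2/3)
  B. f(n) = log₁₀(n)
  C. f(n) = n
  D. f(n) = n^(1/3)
C > A > D > B

Comparing growth rates:
C = n is O(n)
A = n^(2/3) is O(n^(2/3))
D = n^(1/3) is O(n^(1/3))
B = log₁₀(n) is O(log n)

Therefore, the order from fastest to slowest is: C > A > D > B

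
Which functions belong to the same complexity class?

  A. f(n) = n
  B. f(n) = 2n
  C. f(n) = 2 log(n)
A and B

Examining each function:
  A. n is O(n)
  B. 2n is O(n)
  C. 2 log(n) is O(log n)

Functions A and B both have the same complexity class.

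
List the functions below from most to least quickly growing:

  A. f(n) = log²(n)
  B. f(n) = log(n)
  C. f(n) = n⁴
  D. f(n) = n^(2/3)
C > D > A > B

Comparing growth rates:
C = n⁴ is O(n⁴)
D = n^(2/3) is O(n^(2/3))
A = log²(n) is O(log² n)
B = log(n) is O(log n)

Therefore, the order from fastest to slowest is: C > D > A > B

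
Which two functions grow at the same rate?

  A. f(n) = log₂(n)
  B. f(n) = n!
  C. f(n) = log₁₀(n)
A and C

Examining each function:
  A. log₂(n) is O(log n)
  B. n! is O(n!)
  C. log₁₀(n) is O(log n)

Functions A and C both have the same complexity class.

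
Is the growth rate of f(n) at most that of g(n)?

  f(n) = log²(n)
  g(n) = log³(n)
True

f(n) = log²(n) is O(log² n), and g(n) = log³(n) is O(log³ n).
Since O(log² n) ⊆ O(log³ n) (f grows no faster than g), f(n) = O(g(n)) is true.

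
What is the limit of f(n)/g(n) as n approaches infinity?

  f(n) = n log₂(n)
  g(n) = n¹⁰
0

Since n log₂(n) (O(n log n)) grows slower than n¹⁰ (O(n¹⁰)),
the ratio f(n)/g(n) → 0 as n → ∞.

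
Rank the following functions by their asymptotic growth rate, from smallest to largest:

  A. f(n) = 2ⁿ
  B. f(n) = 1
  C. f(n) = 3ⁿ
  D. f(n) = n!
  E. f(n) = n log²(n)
B < E < A < C < D

Comparing growth rates:
B = 1 is O(1)
E = n log²(n) is O(n log² n)
A = 2ⁿ is O(2ⁿ)
C = 3ⁿ is O(3ⁿ)
D = n! is O(n!)

Therefore, the order from slowest to fastest is: B < E < A < C < D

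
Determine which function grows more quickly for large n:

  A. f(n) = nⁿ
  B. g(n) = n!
A

f(n) = nⁿ is O(nⁿ), while g(n) = n! is O(n!).
Since O(nⁿ) grows faster than O(n!), f(n) dominates.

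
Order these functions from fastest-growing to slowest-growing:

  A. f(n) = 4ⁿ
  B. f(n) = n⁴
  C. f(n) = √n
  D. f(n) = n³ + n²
A > B > D > C

Comparing growth rates:
A = 4ⁿ is O(4ⁿ)
B = n⁴ is O(n⁴)
D = n³ + n² is O(n³)
C = √n is O(√n)

Therefore, the order from fastest to slowest is: A > B > D > C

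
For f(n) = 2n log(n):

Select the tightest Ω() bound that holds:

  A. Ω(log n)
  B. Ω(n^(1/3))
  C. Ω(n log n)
C

f(n) = 2n log(n) is Ω(n log n).
All listed options are valid Big-Ω bounds (lower bounds),
but Ω(n log n) is the tightest (largest valid bound).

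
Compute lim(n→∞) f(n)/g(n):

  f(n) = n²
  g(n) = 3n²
1/3

Since n² and 3n² have the same growth rate (O(n²)),
the ratio converges to a constant: 1/3.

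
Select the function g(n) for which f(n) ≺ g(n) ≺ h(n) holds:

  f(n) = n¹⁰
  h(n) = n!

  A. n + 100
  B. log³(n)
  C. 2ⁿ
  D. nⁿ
C

We need g(n) with n¹⁰ = o(g(n)) and g(n) = o(n!), i.e. O(n¹⁰) ≺ g ≺ O(n!).
Check each option:
  A. n + 100 — O(n) does not grow strictly faster than f(n)
  B. log³(n) — O(log³ n) does not grow strictly faster than f(n)
  C. 2ⁿ — O(2ⁿ) is strictly between O(n¹⁰) and O(n!) ✓
  D. nⁿ — O(nⁿ) does not grow strictly slower than h(n)

Only option C (2ⁿ) lies strictly between.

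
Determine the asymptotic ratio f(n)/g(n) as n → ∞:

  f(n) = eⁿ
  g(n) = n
∞

Since eⁿ (O(eⁿ)) grows faster than n (O(n)),
the ratio f(n)/g(n) → ∞ as n → ∞.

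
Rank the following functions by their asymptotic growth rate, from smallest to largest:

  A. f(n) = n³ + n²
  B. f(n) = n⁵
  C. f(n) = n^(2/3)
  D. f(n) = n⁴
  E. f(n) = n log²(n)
C < E < A < D < B

Comparing growth rates:
C = n^(2/3) is O(n^(2/3))
E = n log²(n) is O(n log² n)
A = n³ + n² is O(n³)
D = n⁴ is O(n⁴)
B = n⁵ is O(n⁵)

Therefore, the order from slowest to fastest is: C < E < A < D < B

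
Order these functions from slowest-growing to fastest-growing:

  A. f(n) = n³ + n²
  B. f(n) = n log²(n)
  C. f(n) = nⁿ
B < A < C

Comparing growth rates:
B = n log²(n) is O(n log² n)
A = n³ + n² is O(n³)
C = nⁿ is O(nⁿ)

Therefore, the order from slowest to fastest is: B < A < C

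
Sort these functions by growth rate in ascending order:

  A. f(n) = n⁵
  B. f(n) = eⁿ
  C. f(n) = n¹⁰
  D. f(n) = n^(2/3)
D < A < C < B

Comparing growth rates:
D = n^(2/3) is O(n^(2/3))
A = n⁵ is O(n⁵)
C = n¹⁰ is O(n¹⁰)
B = eⁿ is O(eⁿ)

Therefore, the order from slowest to fastest is: D < A < C < B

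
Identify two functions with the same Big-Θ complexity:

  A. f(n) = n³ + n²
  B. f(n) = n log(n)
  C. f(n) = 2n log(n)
B and C

Examining each function:
  A. n³ + n² is O(n³)
  B. n log(n) is O(n log n)
  C. 2n log(n) is O(n log n)

Functions B and C both have the same complexity class.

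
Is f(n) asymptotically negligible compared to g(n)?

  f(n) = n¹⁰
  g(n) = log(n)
False

f(n) = n¹⁰ is O(n¹⁰), and g(n) = log(n) is O(log n).
Since O(n¹⁰) grows faster than or equal to O(log n), f(n) = o(g(n)) is false.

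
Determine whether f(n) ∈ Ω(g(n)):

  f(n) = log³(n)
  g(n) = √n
False

f(n) = log³(n) is O(log³ n), and g(n) = √n is O(√n).
Since O(log³ n) grows slower than O(√n), f(n) = Ω(g(n)) is false.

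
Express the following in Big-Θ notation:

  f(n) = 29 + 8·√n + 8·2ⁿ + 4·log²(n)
Θ(2ⁿ)

Order the terms by growth rate: 29 ≺ 4·log²(n) ≺ 8·√n ≺ 8·2ⁿ.
The fastest-growing term 8·2ⁿ dominates as n → ∞; dropping its constant factor gives Θ(2ⁿ).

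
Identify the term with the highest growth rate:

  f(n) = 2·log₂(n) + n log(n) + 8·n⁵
8·n⁵

Looking at each term:
  - 2·log₂(n) is O(log n)
  - n log(n) is O(n log n)
  - 8·n⁵ is O(n⁵)

The term 8·n⁵ (O(n⁵)) grows fastest and dominates all others.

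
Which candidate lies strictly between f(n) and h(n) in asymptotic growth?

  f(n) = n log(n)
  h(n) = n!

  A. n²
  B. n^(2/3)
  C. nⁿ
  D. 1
A

We need g(n) with n log(n) = o(g(n)) and g(n) = o(n!), i.e. O(n log n) ≺ g ≺ O(n!).
Check each option:
  A. n² — O(n²) is strictly between O(n log n) and O(n!) ✓
  B. n^(2/3) — O(n^(2/3)) does not grow strictly faster than f(n)
  C. nⁿ — O(nⁿ) does not grow strictly slower than h(n)
  D. 1 — O(1) does not grow strictly faster than f(n)

Only option A (n²) lies strictly between.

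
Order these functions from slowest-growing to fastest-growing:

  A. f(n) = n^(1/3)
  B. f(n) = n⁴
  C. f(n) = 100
C < A < B

Comparing growth rates:
C = 100 is O(1)
A = n^(1/3) is O(n^(1/3))
B = n⁴ is O(n⁴)

Therefore, the order from slowest to fastest is: C < A < B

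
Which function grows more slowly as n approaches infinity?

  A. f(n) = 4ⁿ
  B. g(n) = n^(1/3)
B

f(n) = 4ⁿ is O(4ⁿ), while g(n) = n^(1/3) is O(n^(1/3)).
Since O(n^(1/3)) grows slower than O(4ⁿ), g(n) is dominated.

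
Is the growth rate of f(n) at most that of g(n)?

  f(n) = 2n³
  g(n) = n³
True

f(n) = 2n³ and g(n) = n³ are both O(n³).
Big-O permits equal growth rates (f ≤ c·g for some c), so f(n) = O(g(n)) is true.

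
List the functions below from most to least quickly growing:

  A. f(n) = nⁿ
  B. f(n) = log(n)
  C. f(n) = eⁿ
A > C > B

Comparing growth rates:
A = nⁿ is O(nⁿ)
C = eⁿ is O(eⁿ)
B = log(n) is O(log n)

Therefore, the order from fastest to slowest is: A > C > B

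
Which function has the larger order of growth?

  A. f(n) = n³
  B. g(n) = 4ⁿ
B

f(n) = n³ is O(n³), while g(n) = 4ⁿ is O(4ⁿ).
Since O(4ⁿ) grows faster than O(n³), g(n) dominates.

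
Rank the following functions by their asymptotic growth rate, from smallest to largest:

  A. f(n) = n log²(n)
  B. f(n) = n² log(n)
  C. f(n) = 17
C < A < B

Comparing growth rates:
C = 17 is O(1)
A = n log²(n) is O(n log² n)
B = n² log(n) is O(n² log n)

Therefore, the order from slowest to fastest is: C < A < B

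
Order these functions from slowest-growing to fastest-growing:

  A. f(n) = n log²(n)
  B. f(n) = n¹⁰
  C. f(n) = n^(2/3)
C < A < B

Comparing growth rates:
C = n^(2/3) is O(n^(2/3))
A = n log²(n) is O(n log² n)
B = n¹⁰ is O(n¹⁰)

Therefore, the order from slowest to fastest is: C < A < B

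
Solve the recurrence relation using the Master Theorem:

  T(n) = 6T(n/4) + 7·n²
Θ(n²)

Master Theorem: a = 6, b = 4, f(n) = 7·n².
Compute the critical exponent d = log₄(6) = 1.292.
Compare f(n) = Θ(n²) against n^d:
  k = 2 > d = 1.292, so f(n) = Ω(n^(d+ε)) — Case 3.
  Regularity: a·(n/b)^2/n^2 = a/b^2 = 6/16 < 1 ✓.
  The top-level work dominates: T(n) = Θ(f(n)) = Θ(n²).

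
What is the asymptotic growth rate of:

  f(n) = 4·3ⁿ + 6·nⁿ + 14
Θ(nⁿ)

Order the terms by growth rate: 14 ≺ 4·3ⁿ ≺ 6·nⁿ.
The fastest-growing term 6·nⁿ dominates as n → ∞; dropping its constant factor gives Θ(nⁿ).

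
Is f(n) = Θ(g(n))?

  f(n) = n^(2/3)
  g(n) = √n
False

f(n) = n^(2/3) is O(n^(2/3)), and g(n) = √n is O(√n).
Since they have different growth rates, f(n) = Θ(g(n)) is false.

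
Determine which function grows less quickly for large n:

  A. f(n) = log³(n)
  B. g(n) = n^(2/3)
A

f(n) = log³(n) is O(log³ n), while g(n) = n^(2/3) is O(n^(2/3)).
Since O(log³ n) grows slower than O(n^(2/3)), f(n) is dominated.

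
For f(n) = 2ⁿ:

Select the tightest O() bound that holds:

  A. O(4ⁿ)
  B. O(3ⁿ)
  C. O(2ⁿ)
C

f(n) = 2ⁿ is O(2ⁿ).
All listed options are valid Big-O bounds (upper bounds),
but O(2ⁿ) is the tightest (smallest valid bound).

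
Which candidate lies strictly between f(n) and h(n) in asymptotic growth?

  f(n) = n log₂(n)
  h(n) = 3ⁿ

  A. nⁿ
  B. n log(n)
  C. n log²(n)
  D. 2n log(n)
C

We need g(n) with n log₂(n) = o(g(n)) and g(n) = o(3ⁿ), i.e. O(n log n) ≺ g ≺ O(3ⁿ).
Check each option:
  A. nⁿ — O(nⁿ) does not grow strictly slower than h(n)
  B. n log(n) — O(n log n) does not grow strictly faster than f(n)
  C. n log²(n) — O(n log² n) is strictly between O(n log n) and O(3ⁿ) ✓
  D. 2n log(n) — O(n log n) does not grow strictly faster than f(n)

Only option C (n log²(n)) lies strictly between.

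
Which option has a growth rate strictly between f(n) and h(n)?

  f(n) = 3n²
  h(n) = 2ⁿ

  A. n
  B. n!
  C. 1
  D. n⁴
D

We need g(n) with 3n² = o(g(n)) and g(n) = o(2ⁿ), i.e. O(n²) ≺ g ≺ O(2ⁿ).
Check each option:
  A. n — O(n) does not grow strictly faster than f(n)
  B. n! — O(n!) does not grow strictly slower than h(n)
  C. 1 — O(1) does not grow strictly faster than f(n)
  D. n⁴ — O(n⁴) is strictly between O(n²) and O(2ⁿ) ✓

Only option D (n⁴) lies strictly between.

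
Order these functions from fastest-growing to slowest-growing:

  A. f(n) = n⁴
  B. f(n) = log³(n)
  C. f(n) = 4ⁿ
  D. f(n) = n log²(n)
C > A > D > B

Comparing growth rates:
C = 4ⁿ is O(4ⁿ)
A = n⁴ is O(n⁴)
D = n log²(n) is O(n log² n)
B = log³(n) is O(log³ n)

Therefore, the order from fastest to slowest is: C > A > D > B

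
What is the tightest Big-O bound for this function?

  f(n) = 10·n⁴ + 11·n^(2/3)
O(n⁴)

The dominant term in 10·n⁴ + 11·n^(2/3) is 10·n⁴, which is Θ(n⁴).
Lower-order terms (11·n^(2/3)) are asymptotically negligible.
Constants are absorbed, so the tightest bound is O(n⁴).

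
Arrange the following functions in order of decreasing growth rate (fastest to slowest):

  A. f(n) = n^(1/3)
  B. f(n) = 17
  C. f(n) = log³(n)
A > C > B

Comparing growth rates:
A = n^(1/3) is O(n^(1/3))
C = log³(n) is O(log³ n)
B = 17 is O(1)

Therefore, the order from fastest to slowest is: A > C > B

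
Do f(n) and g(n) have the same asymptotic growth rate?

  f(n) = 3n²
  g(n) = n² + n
True

f(n) = 3n² and g(n) = n² + n are both O(n²).
Since they have the same asymptotic growth rate, f(n) = Θ(g(n)) is true.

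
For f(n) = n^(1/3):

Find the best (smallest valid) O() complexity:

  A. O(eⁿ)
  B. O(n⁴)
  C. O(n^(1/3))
C

f(n) = n^(1/3) is O(n^(1/3)).
All listed options are valid Big-O bounds (upper bounds),
but O(n^(1/3)) is the tightest (smallest valid bound).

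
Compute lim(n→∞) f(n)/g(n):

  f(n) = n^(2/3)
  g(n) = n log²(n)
0

Since n^(2/3) (O(n^(2/3))) grows slower than n log²(n) (O(n log² n)),
the ratio f(n)/g(n) → 0 as n → ∞.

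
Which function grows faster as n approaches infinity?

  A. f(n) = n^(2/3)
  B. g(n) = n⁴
B

f(n) = n^(2/3) is O(n^(2/3)), while g(n) = n⁴ is O(n⁴).
Since O(n⁴) grows faster than O(n^(2/3)), g(n) dominates.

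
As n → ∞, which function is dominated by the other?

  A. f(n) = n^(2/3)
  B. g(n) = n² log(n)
A

f(n) = n^(2/3) is O(n^(2/3)), while g(n) = n² log(n) is O(n² log n).
Since O(n^(2/3)) grows slower than O(n² log n), f(n) is dominated.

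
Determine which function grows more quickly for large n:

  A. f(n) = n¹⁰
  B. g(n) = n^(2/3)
A

f(n) = n¹⁰ is O(n¹⁰), while g(n) = n^(2/3) is O(n^(2/3)).
Since O(n¹⁰) grows faster than O(n^(2/3)), f(n) dominates.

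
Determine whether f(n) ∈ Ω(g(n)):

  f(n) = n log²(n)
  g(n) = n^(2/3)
True

f(n) = n log²(n) is O(n log² n), and g(n) = n^(2/3) is O(n^(2/3)).
Since O(n log² n) grows at least as fast as O(n^(2/3)), f(n) = Ω(g(n)) is true.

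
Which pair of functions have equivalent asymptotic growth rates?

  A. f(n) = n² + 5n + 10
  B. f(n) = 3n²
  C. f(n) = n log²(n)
A and B

Examining each function:
  A. n² + 5n + 10 is O(n²)
  B. 3n² is O(n²)
  C. n log²(n) is O(n log² n)

Functions A and B both have the same complexity class.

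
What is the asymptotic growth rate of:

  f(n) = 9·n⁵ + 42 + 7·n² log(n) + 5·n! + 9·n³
Θ(n!)

Order the terms by growth rate: 42 ≺ 7·n² log(n) ≺ 9·n³ ≺ 9·n⁵ ≺ 5·n!.
The fastest-growing term 5·n! dominates as n → ∞; dropping its constant factor gives Θ(n!).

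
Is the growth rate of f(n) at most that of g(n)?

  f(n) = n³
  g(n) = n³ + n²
True

f(n) = n³ and g(n) = n³ + n² are both O(n³).
Big-O permits equal growth rates (f ≤ c·g for some c), so f(n) = O(g(n)) is true.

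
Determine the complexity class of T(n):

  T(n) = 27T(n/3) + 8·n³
Θ(n³ log n)

Master Theorem: a = 27, b = 3, f(n) = 8·n³.
Compute the critical exponent d = log₃(27) = 3.
Compare f(n) = Θ(n³) against n^d:
  k = 3 = d, so f(n) = Θ(n^d) — Case 2.
  Work is balanced across levels: T(n) = Θ(n^d log n) = Θ(n³ log n).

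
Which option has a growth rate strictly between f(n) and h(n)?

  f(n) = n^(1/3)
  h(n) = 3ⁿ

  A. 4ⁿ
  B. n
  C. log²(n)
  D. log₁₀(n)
B

We need g(n) with n^(1/3) = o(g(n)) and g(n) = o(3ⁿ), i.e. O(n^(1/3)) ≺ g ≺ O(3ⁿ).
Check each option:
  A. 4ⁿ — O(4ⁿ) does not grow strictly slower than h(n)
  B. n — O(n) is strictly between O(n^(1/3)) and O(3ⁿ) ✓
  C. log²(n) — O(log² n) does not grow strictly faster than f(n)
  D. log₁₀(n) — O(log n) does not grow strictly faster than f(n)

Only option B (n) lies strictly between.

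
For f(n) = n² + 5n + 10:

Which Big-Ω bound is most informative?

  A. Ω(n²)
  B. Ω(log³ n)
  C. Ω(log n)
A

f(n) = n² + 5n + 10 is Ω(n²).
All listed options are valid Big-Ω bounds (lower bounds),
but Ω(n²) is the tightest (largest valid bound).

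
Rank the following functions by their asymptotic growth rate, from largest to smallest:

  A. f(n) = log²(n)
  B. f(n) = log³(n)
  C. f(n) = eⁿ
C > B > A

Comparing growth rates:
C = eⁿ is O(eⁿ)
B = log³(n) is O(log³ n)
A = log²(n) is O(log² n)

Therefore, the order from fastest to slowest is: C > B > A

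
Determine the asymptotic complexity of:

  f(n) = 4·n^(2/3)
O(n^(2/3))

The dominant term in 4·n^(2/3) is 4·n^(2/3), which is Θ(n^(2/3)).
Constants are absorbed, so the tightest bound is O(n^(2/3)).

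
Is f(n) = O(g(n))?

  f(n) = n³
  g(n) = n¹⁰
True

f(n) = n³ is O(n³), and g(n) = n¹⁰ is O(n¹⁰).
Since O(n³) ⊆ O(n¹⁰) (f grows no faster than g), f(n) = O(g(n)) is true.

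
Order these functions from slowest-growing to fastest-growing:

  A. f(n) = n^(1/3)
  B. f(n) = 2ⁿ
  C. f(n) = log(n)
C < A < B

Comparing growth rates:
C = log(n) is O(log n)
A = n^(1/3) is O(n^(1/3))
B = 2ⁿ is O(2ⁿ)

Therefore, the order from slowest to fastest is: C < A < B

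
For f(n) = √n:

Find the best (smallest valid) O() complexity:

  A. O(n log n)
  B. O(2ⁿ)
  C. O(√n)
C

f(n) = √n is O(√n).
All listed options are valid Big-O bounds (upper bounds),
but O(√n) is the tightest (smallest valid bound).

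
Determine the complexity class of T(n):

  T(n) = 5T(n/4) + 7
Θ(n^log₄(5))

Master Theorem: a = 5, b = 4, f(n) = 7.
Compute the critical exponent d = log₄(5) = 1.161.
Compare f(n) = Θ(1) against n^d:
  k = 0 < d = 1.161, so f(n) = O(n^(d-ε)) — Case 1.
  The recursion cost dominates: T(n) = Θ(n^d) = Θ(n^log₄(5)).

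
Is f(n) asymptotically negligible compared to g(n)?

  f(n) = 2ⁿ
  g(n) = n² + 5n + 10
False

f(n) = 2ⁿ is O(2ⁿ), and g(n) = n² + 5n + 10 is O(n²).
Since O(2ⁿ) grows faster than or equal to O(n²), f(n) = o(g(n)) is false.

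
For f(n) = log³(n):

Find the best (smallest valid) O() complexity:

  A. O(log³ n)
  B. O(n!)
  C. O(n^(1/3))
A

f(n) = log³(n) is O(log³ n).
All listed options are valid Big-O bounds (upper bounds),
but O(log³ n) is the tightest (smallest valid bound).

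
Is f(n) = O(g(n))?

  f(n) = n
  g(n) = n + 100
True

f(n) = n and g(n) = n + 100 are both O(n).
Big-O permits equal growth rates (f ≤ c·g for some c), so f(n) = O(g(n)) is true.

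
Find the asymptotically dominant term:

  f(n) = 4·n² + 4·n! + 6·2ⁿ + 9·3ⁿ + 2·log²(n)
4·n!

Looking at each term:
  - 4·n² is O(n²)
  - 4·n! is O(n!)
  - 6·2ⁿ is O(2ⁿ)
  - 9·3ⁿ is O(3ⁿ)
  - 2·log²(n) is O(log² n)

The term 4·n! (O(n!)) grows fastest and dominates all others.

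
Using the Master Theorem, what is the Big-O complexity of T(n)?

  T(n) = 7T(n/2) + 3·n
Θ(n^log₂(7))

Master Theorem: a = 7, b = 2, f(n) = 3·n.
Compute the critical exponent d = log₂(7) = 2.807.
Compare f(n) = Θ(n) against n^d:
  k = 1 < d = 2.807, so f(n) = O(n^(d-ε)) — Case 1.
  The recursion cost dominates: T(n) = Θ(n^d) = Θ(n^log₂(7)).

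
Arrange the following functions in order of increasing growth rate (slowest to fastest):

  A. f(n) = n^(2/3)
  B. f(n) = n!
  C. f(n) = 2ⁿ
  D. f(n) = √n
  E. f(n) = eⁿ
D < A < C < E < B

Comparing growth rates:
D = √n is O(√n)
A = n^(2/3) is O(n^(2/3))
C = 2ⁿ is O(2ⁿ)
E = eⁿ is O(eⁿ)
B = n! is O(n!)

Therefore, the order from slowest to fastest is: D < A < C < E < B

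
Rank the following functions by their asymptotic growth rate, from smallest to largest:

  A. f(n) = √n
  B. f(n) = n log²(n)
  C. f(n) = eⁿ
A < B < C

Comparing growth rates:
A = √n is O(√n)
B = n log²(n) is O(n log² n)
C = eⁿ is O(eⁿ)

Therefore, the order from slowest to fastest is: A < B < C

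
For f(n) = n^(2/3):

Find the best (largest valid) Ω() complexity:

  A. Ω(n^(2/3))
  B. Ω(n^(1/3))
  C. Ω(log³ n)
A

f(n) = n^(2/3) is Ω(n^(2/3)).
All listed options are valid Big-Ω bounds (lower bounds),
but Ω(n^(2/3)) is the tightest (largest valid bound).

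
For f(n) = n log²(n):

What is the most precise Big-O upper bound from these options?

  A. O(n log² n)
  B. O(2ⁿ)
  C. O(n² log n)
A

f(n) = n log²(n) is O(n log² n).
All listed options are valid Big-O bounds (upper bounds),
but O(n log² n) is the tightest (smallest valid bound).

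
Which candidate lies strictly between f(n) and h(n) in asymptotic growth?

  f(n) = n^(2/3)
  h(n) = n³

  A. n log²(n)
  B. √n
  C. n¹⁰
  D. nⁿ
A

We need g(n) with n^(2/3) = o(g(n)) and g(n) = o(n³), i.e. O(n^(2/3)) ≺ g ≺ O(n³).
Check each option:
  A. n log²(n) — O(n log² n) is strictly between O(n^(2/3)) and O(n³) ✓
  B. √n — O(√n) does not grow strictly faster than f(n)
  C. n¹⁰ — O(n¹⁰) does not grow strictly slower than h(n)
  D. nⁿ — O(nⁿ) does not grow strictly slower than h(n)

Only option A (n log²(n)) lies strictly between.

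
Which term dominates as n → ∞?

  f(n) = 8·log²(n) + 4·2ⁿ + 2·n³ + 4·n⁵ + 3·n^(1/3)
4·2ⁿ

Looking at each term:
  - 8·log²(n) is O(log² n)
  - 4·2ⁿ is O(2ⁿ)
  - 2·n³ is O(n³)
  - 4·n⁵ is O(n⁵)
  - 3·n^(1/3) is O(n^(1/3))

The term 4·2ⁿ (O(2ⁿ)) grows fastest and dominates all others.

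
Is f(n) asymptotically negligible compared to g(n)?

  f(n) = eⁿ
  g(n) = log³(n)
False

f(n) = eⁿ is O(eⁿ), and g(n) = log³(n) is O(log³ n).
Since O(eⁿ) grows faster than or equal to O(log³ n), f(n) = o(g(n)) is false.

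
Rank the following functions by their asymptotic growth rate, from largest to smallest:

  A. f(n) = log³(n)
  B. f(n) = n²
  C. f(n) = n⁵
C > B > A

Comparing growth rates:
C = n⁵ is O(n⁵)
B = n² is O(n²)
A = log³(n) is O(log³ n)

Therefore, the order from fastest to slowest is: C > B > A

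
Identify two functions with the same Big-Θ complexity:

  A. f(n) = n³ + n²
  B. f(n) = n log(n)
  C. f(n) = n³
A and C

Examining each function:
  A. n³ + n² is O(n³)
  B. n log(n) is O(n log n)
  C. n³ is O(n³)

Functions A and C both have the same complexity class.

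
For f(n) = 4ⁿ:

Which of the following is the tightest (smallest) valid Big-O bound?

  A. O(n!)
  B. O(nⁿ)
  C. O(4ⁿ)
C

f(n) = 4ⁿ is O(4ⁿ).
All listed options are valid Big-O bounds (upper bounds),
but O(4ⁿ) is the tightest (smallest valid bound).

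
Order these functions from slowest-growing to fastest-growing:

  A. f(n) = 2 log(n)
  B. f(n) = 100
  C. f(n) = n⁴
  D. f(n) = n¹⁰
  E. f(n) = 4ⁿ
B < A < C < D < E

Comparing growth rates:
B = 100 is O(1)
A = 2 log(n) is O(log n)
C = n⁴ is O(n⁴)
D = n¹⁰ is O(n¹⁰)
E = 4ⁿ is O(4ⁿ)

Therefore, the order from slowest to fastest is: B < A < C < D < E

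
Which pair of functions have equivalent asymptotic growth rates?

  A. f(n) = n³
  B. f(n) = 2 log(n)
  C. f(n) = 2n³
A and C

Examining each function:
  A. n³ is O(n³)
  B. 2 log(n) is O(log n)
  C. 2n³ is O(n³)

Functions A and C both have the same complexity class.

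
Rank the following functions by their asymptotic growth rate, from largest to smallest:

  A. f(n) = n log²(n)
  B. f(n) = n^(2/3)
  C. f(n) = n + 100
A > C > B

Comparing growth rates:
A = n log²(n) is O(n log² n)
C = n + 100 is O(n)
B = n^(2/3) is O(n^(2/3))

Therefore, the order from fastest to slowest is: A > C > B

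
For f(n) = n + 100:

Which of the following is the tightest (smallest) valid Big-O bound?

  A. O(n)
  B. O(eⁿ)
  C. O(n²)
A

f(n) = n + 100 is O(n).
All listed options are valid Big-O bounds (upper bounds),
but O(n) is the tightest (smallest valid bound).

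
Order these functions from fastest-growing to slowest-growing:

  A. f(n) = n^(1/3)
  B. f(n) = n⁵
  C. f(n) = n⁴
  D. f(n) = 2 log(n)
B > C > A > D

Comparing growth rates:
B = n⁵ is O(n⁵)
C = n⁴ is O(n⁴)
A = n^(1/3) is O(n^(1/3))
D = 2 log(n) is O(log n)

Therefore, the order from fastest to slowest is: B > C > A > D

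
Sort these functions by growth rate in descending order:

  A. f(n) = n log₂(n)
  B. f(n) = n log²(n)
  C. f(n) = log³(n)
B > A > C

Comparing growth rates:
B = n log²(n) is O(n log² n)
A = n log₂(n) is O(n log n)
C = log³(n) is O(log³ n)

Therefore, the order from fastest to slowest is: B > A > C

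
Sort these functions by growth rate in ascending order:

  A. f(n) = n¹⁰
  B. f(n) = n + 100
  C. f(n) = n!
B < A < C

Comparing growth rates:
B = n + 100 is O(n)
A = n¹⁰ is O(n¹⁰)
C = n! is O(n!)

Therefore, the order from slowest to fastest is: B < A < C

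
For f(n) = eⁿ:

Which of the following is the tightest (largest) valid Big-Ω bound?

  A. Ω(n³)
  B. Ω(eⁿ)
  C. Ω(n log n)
B

f(n) = eⁿ is Ω(eⁿ).
All listed options are valid Big-Ω bounds (lower bounds),
but Ω(eⁿ) is the tightest (largest valid bound).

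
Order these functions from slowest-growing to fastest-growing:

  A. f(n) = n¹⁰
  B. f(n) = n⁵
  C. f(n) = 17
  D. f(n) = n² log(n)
C < D < B < A

Comparing growth rates:
C = 17 is O(1)
D = n² log(n) is O(n² log n)
B = n⁵ is O(n⁵)
A = n¹⁰ is O(n¹⁰)

Therefore, the order from slowest to fastest is: C < D < B < A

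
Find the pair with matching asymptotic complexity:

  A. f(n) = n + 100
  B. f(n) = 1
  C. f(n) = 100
B and C

Examining each function:
  A. n + 100 is O(n)
  B. 1 is O(1)
  C. 100 is O(1)

Functions B and C both have the same complexity class.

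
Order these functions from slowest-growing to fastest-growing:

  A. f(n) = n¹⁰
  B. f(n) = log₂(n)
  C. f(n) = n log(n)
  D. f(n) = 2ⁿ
B < C < A < D

Comparing growth rates:
B = log₂(n) is O(log n)
C = n log(n) is O(n log n)
A = n¹⁰ is O(n¹⁰)
D = 2ⁿ is O(2ⁿ)

Therefore, the order from slowest to fastest is: B < C < A < D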